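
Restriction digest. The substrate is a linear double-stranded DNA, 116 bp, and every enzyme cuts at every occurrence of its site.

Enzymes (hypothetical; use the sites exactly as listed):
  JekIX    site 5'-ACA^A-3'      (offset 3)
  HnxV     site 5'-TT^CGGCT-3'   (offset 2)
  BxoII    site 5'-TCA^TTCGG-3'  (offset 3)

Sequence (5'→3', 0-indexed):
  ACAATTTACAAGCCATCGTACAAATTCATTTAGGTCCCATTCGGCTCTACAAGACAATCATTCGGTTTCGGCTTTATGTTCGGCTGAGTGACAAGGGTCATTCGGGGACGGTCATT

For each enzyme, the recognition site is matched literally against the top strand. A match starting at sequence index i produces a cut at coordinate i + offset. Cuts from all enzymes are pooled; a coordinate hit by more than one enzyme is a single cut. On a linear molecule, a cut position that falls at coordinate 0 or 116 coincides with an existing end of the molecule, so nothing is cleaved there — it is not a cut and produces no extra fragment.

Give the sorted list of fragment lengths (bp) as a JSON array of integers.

[3,4,5,7,7,8,10,12,12,13,16,19]

Scan for sites:
  JekIX ACAA/3: at [0, 7, 19, 48, 53, 90] ⇒ [3, 10, 22, 51, 56, 93]
  HnxV TTCGGCT/2: at [39, 66, 78] ⇒ [41, 68, 80]
  BxoII TCATTCGG/3: at [57, 97] ⇒ [60, 100]

All cut coordinates (distinct, sorted): [3, 10, 22, 41, 51, 56, 60, 68, 80, 93, 100]

Fragment lengths:
  [0,3): 3 bp
  [3,10): 7 bp
  [10,22): 12 bp
  [22,41): 19 bp
  [41,51): 10 bp
  [51,56): 5 bp
  [56,60): 4 bp
  [60,68): 8 bp
  [68,80): 12 bp
  [80,93): 13 bp
  [93,100): 7 bp
  [100,116): 16 bp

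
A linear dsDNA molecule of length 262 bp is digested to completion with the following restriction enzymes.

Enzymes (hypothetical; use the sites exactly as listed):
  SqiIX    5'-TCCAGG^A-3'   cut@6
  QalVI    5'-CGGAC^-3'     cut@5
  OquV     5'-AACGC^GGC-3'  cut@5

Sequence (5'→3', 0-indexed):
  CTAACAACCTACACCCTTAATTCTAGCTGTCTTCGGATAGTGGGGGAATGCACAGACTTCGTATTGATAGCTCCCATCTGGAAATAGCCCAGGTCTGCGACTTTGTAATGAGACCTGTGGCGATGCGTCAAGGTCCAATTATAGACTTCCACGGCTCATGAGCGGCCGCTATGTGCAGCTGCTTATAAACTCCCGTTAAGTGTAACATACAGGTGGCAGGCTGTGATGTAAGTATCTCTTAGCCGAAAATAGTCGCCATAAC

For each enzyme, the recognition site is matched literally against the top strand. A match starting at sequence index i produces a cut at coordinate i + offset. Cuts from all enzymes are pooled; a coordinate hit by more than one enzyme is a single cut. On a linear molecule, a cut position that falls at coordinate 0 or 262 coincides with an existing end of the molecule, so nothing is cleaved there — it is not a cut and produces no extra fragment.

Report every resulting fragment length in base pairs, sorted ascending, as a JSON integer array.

Scan for sites:
  SqiIX (TCCAGGA, off=6): no sites
  QalVI (CGGAC, off=5): no sites
  OquV (AACGCGGC, off=5): no sites

Pooled cuts: ∅

Fragments:
  no cuts → one linear fragment of 262 bp

[262]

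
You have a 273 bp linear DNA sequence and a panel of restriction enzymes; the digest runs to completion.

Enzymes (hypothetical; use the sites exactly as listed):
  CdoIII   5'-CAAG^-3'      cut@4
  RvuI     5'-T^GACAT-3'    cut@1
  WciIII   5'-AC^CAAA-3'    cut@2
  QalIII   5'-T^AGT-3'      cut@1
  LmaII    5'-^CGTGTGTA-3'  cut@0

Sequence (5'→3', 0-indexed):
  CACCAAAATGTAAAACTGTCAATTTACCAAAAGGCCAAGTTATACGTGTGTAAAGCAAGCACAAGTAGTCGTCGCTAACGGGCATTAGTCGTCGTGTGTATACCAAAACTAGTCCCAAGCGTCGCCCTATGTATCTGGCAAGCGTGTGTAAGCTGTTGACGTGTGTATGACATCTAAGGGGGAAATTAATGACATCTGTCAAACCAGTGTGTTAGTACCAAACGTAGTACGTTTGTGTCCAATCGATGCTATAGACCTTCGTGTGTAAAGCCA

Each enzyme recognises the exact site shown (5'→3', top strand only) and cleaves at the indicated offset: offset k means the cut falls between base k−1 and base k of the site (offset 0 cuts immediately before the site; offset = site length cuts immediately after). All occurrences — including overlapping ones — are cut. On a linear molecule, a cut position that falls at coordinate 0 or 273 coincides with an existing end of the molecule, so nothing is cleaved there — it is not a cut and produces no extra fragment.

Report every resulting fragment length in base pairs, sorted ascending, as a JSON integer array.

Scan for sites:
  CdoIII CAAG/4: at [35, 55, 61, 115, 138] ⇒ [39, 59, 65, 119, 142]
  RvuI TGACAT/1: at [167, 189] ⇒ [168, 190]
  WciIII ACCAAA/2: at [1, 25, 101, 216] ⇒ [3, 27, 103, 218]
  QalIII TAGT/1: at [65, 85, 109, 212, 224] ⇒ [66, 86, 110, 213, 225]
  LmaII CGTGTGTA/0: at [44, 92, 142, 159, 259] ⇒ [44, 92, 142, 159, 259]

All cut coordinates (distinct, sorted): [3, 27, 39, 44, 59, 65, 66, 86, 92, 103, 110, 119, 142, 159, 168, 190, 213, 218, 225, 259]

Fragments:
  [0,3): 3 bp
  [3,27): 24 bp
  [27,39): 12 bp
  [39,44): 5 bp
  [44,59): 15 bp
  [59,65): 6 bp
  [65,66): 1 bp
  [66,86): 20 bp
  [86,92): 6 bp
  [92,103): 11 bp
  [103,110): 7 bp
  [110,119): 9 bp
  [119,142): 23 bp
  [142,159): 17 bp
  [159,168): 9 bp
  [168,190): 22 bp
  [190,213): 23 bp
  [213,218): 5 bp
  [218,225): 7 bp
  [225,259): 34 bp
  [259,273): 14 bp

[1,3,5,5,6,6,7,7,9,9,11,12,14,15,17,20,22,23,23,24,34]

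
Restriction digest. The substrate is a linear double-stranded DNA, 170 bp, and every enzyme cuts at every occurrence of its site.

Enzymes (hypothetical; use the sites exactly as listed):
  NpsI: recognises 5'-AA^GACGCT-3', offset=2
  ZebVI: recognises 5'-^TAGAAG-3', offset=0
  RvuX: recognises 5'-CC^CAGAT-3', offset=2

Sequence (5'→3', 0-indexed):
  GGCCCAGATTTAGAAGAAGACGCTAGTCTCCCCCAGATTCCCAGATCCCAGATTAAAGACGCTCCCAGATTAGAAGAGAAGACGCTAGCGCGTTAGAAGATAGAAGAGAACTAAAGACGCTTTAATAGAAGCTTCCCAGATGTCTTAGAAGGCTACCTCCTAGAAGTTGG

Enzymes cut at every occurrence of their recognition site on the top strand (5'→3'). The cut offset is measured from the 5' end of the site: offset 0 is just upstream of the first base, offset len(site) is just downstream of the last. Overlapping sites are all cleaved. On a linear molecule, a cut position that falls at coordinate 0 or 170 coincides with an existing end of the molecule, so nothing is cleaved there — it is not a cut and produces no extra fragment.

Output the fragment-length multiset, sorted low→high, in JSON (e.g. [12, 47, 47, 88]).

[4,5,6,7,7,8,8,8,9,9,10,10,10,11,13,15,15,15]

Scan for sites:
  NpsI AAGACGCT/2: at [16, 55, 78, 113] ⇒ [18, 57, 80, 115]
  ZebVI TAGAAG/0: at [10, 70, 93, 100, 125, 145, 160] ⇒ [10, 70, 93, 100, 125, 145, 160]
  RvuX CCCAGAT/2: at [2, 31, 39, 46, 63, 134] ⇒ [4, 33, 41, 48, 65, 136]

All cut coordinates (distinct, sorted): [4, 10, 18, 33, 41, 48, 57, 65, 70, 80, 93, 100, 115, 125, 136, 145, 160]

Fragment lengths:
  [0,4): 4 bp
  [4,10): 6 bp
  [10,18): 8 bp
  [18,33): 15 bp
  [33,41): 8 bp
  [41,48): 7 bp
  [48,57): 9 bp
  [57,65): 8 bp
  [65,70): 5 bp
  [70,80): 10 bp
  [80,93): 13 bp
  [93,100): 7 bp
  [100,115): 15 bp
  [115,125): 10 bp
  [125,136): 11 bp
  [136,145): 9 bp
  [145,160): 15 bp
  [160,170): 10 bp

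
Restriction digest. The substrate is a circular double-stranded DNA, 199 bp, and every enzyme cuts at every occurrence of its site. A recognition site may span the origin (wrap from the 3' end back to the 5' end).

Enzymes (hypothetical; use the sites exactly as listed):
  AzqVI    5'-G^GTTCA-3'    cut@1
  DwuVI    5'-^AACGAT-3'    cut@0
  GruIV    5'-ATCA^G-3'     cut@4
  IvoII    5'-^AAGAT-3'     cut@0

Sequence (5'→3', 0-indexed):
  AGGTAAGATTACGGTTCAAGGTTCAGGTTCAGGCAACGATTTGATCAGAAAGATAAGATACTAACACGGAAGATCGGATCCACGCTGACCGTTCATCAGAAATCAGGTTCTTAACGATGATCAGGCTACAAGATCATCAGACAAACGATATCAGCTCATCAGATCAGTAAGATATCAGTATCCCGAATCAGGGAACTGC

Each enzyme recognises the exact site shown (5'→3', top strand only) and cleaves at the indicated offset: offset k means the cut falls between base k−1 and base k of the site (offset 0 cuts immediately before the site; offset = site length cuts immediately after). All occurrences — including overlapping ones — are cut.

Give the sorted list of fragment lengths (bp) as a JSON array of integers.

Scan for sites:
  AzqVI (GGTTCA, off=1): starts [12, 19, 25] → cuts [13, 20, 26]
  DwuVI (AACGAT, off=0): starts [34, 112, 143] → cuts [34, 112, 143]
  GruIV (ATCAG, off=4): starts [43, 94, 101, 119, 135, 149, 157, 162, 173, 186] → cuts [47, 98, 105, 123, 139, 153, 161, 166, 177, 190]
  IvoII (AAGAT, off=0): starts [4, 49, 54, 69, 129, 168] → cuts [4, 49, 54, 69, 129, 168]

Pooled cuts: [4, 13, 20, 26, 34, 47, 49, 54, 69, 98, 105, 112, 123, 129, 139, 143, 153, 161, 166, 168, 177, 190]

Fragment lengths:
  4→13: 9 bp
  13→20: 7 bp
  20→26: 6 bp
  26→34: 8 bp
  34→47: 13 bp
  47→49: 2 bp
  49→54: 5 bp
  54→69: 15 bp
  69→98: 29 bp
  98→105: 7 bp
  105→112: 7 bp
  112→123: 11 bp
  123→129: 6 bp
  129→139: 10 bp
  139→143: 4 bp
  143→153: 10 bp
  153→161: 8 bp
  161→166: 5 bp
  166→168: 2 bp
  168→177: 9 bp
  177→190: 13 bp
  190→4 (wrap): 199-190+4 = 13 bp

[2,2,4,5,5,6,6,7,7,7,8,8,9,9,10,10,11,13,13,13,15,29]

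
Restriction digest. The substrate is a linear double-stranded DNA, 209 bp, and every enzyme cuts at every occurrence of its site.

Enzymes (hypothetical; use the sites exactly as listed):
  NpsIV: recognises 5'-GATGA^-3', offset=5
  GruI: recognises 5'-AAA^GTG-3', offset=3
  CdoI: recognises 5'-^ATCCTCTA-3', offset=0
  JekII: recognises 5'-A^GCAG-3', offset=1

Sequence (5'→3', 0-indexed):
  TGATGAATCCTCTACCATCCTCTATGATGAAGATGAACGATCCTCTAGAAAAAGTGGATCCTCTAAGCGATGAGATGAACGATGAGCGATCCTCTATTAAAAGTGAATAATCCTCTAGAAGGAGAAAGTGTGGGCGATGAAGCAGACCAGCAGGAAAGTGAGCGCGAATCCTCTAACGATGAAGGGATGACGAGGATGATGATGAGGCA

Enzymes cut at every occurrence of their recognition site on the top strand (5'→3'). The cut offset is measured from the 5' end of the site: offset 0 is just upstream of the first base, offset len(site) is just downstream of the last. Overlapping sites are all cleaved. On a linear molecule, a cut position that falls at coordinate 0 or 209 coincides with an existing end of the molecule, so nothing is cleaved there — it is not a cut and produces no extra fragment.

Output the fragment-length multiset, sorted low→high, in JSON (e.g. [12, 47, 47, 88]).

Site scan:
  NpsIV GATGA/5: at [1, 25, 31, 68, 73, 80, 135, 177, 185, 194, 197, 200] ⇒ [6, 30, 36, 73, 78, 85, 140, 182, 190, 199, 202, 205]
  GruI AAAGTG/3: at [50, 99, 124, 154] ⇒ [53, 102, 127, 157]
  CdoI ATCCTCTA/0: at [6, 16, 39, 57, 88, 109, 167] ⇒ [6, 16, 39, 57, 88, 109, 167]
  JekII AGCAG/1: at [140, 148] ⇒ [141, 149]

All cut coordinates (distinct, sorted): [6, 16, 30, 36, 39, 53, 57, 73, 78, 85, 88, 102, 109, 127, 140, 141, 149, 157, 167, 182, 190, 199, 202, 205]

Fragments:
  [0,6): 6 bp
  [6,16): 10 bp
  [16,30): 14 bp
  [30,36): 6 bp
  [36,39): 3 bp
  [39,53): 14 bp
  [53,57): 4 bp
  [57,73): 16 bp
  [73,78): 5 bp
  [78,85): 7 bp
  [85,88): 3 bp
  [88,102): 14 bp
  [102,109): 7 bp
  [109,127): 18 bp
  [127,140): 13 bp
  [140,141): 1 bp
  [141,149): 8 bp
  [149,157): 8 bp
  [157,167): 10 bp
  [167,182): 15 bp
  [182,190): 8 bp
  [190,199): 9 bp
  [199,202): 3 bp
  [202,205): 3 bp
  [205,209): 4 bp

[1,3,3,3,3,4,4,5,6,6,7,7,8,8,8,9,10,10,13,14,14,14,15,16,18]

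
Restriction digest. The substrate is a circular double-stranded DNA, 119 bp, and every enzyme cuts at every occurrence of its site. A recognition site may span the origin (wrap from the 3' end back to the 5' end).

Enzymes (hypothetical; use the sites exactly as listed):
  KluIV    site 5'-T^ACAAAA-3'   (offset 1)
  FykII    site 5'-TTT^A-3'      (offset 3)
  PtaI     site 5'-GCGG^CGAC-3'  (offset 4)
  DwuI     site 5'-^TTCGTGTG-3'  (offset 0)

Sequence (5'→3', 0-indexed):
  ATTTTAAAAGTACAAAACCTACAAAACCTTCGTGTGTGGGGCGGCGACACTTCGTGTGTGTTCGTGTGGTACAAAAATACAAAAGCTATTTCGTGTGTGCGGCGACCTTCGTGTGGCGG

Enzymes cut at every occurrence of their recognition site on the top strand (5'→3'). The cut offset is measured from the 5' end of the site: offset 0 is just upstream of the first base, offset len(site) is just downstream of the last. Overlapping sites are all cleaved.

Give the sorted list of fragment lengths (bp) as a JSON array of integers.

[5,6,6,8,8,9,10,10,11,13,16,17]

Per-enzyme occurrences:
  KluIV (TACAAAA, off=1): starts [10, 19, 69, 77] → cuts [11, 20, 70, 78]
  FykII (TTTA, off=3): starts [2] → cuts [5]
  PtaI (GCGGCGAC, off=4): starts [40, 98] → cuts [44, 102]
  DwuI (TTCGTGTG, off=0): starts [28, 50, 60, 89, 107] → cuts [28, 50, 60, 89, 107]

Pooled cuts: [5, 11, 20, 28, 44, 50, 60, 70, 78, 89, 102, 107]

Fragment lengths:
  5→11: 6 bp
  11→20: 9 bp
  20→28: 8 bp
  28→44: 16 bp
  44→50: 6 bp
  50→60: 10 bp
  60→70: 10 bp
  70→78: 8 bp
  78→89: 11 bp
  89→102: 13 bp
  102→107: 5 bp
  107→5 (wrap): 119-107+5 = 17 bp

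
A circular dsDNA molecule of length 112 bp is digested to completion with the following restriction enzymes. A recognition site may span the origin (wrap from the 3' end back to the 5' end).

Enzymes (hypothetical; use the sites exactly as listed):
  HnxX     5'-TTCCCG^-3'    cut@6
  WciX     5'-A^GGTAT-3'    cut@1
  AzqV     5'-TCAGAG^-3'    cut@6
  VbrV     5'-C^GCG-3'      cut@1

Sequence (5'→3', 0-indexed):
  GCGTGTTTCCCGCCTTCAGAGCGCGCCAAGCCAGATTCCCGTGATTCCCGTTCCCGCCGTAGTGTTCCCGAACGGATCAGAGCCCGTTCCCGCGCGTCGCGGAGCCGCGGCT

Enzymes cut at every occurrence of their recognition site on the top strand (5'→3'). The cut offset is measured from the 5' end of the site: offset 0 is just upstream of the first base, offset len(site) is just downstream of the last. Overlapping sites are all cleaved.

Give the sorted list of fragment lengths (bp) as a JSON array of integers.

[1,1,1,5,6,8,9,9,9,12,14,18,19]

Site scan:
  HnxX TTCCCG/6: at [6, 35, 44, 50, 64, 86] ⇒ [12, 41, 50, 56, 70, 92]
  WciX (AGGTAT, off=1): no sites
  AzqV TCAGAG/6: at [15, 76] ⇒ [21, 82]
  VbrV CGCG/1: at [21, 90, 92, 97, 105] ⇒ [22, 91, 93, 98, 106]

All cut coordinates (distinct, sorted): [12, 21, 22, 41, 50, 56, 70, 82, 91, 92, 93, 98, 106]

Fragments:
  12→21: 9 bp
  21→22: 1 bp
  22→41: 19 bp
  41→50: 9 bp
  50→56: 6 bp
  56→70: 14 bp
  70→82: 12 bp
  82→91: 9 bp
  91→92: 1 bp
  92→93: 1 bp
  93→98: 5 bp
  98→106: 8 bp
  106→12 (wrap): 112-106+12 = 18 bp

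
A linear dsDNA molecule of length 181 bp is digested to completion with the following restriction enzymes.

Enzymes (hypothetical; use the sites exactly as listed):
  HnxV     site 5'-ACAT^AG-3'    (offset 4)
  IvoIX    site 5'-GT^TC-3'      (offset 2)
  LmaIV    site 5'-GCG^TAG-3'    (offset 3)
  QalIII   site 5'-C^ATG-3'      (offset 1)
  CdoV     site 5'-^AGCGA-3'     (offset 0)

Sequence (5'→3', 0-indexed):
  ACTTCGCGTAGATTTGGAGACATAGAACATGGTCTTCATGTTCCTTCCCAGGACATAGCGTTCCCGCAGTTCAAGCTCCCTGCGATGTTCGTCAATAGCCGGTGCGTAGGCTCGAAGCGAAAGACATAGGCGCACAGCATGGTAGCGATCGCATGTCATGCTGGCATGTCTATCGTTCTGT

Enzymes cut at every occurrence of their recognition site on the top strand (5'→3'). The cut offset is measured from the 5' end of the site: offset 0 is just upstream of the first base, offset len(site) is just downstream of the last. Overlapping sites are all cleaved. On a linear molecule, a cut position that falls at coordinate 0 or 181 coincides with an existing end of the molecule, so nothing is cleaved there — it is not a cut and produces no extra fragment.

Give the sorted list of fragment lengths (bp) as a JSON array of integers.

[4,5,5,5,5,5,8,8,9,9,9,9,11,11,12,15,15,18,18]

Scan for sites:
  HnxV ACATAG/4: at [19, 52, 123] ⇒ [23, 56, 127]
  IvoIX GTTC/2: at [39, 59, 68, 86, 174] ⇒ [41, 61, 70, 88, 176]
  LmaIV GCGTAG/3: at [5, 103] ⇒ [8, 106]
  QalIII CATG/1: at [27, 36, 137, 151, 156, 164] ⇒ [28, 37, 138, 152, 157, 165]
  CdoV AGCGA/0: at [115, 143] ⇒ [115, 143]

Pooled cuts: [8, 23, 28, 37, 41, 56, 61, 70, 88, 106, 115, 127, 138, 143, 152, 157, 165, 176]

Fragments:
  [0,8): 8 bp
  [8,23): 15 bp
  [23,28): 5 bp
  [28,37): 9 bp
  [37,41): 4 bp
  [41,56): 15 bp
  [56,61): 5 bp
  [61,70): 9 bp
  [70,88): 18 bp
  [88,106): 18 bp
  [106,115): 9 bp
  [115,127): 12 bp
  [127,138): 11 bp
  [138,143): 5 bp
  [143,152): 9 bp
  [152,157): 5 bp
  [157,165): 8 bp
  [165,176): 11 bp
  [176,181): 5 bp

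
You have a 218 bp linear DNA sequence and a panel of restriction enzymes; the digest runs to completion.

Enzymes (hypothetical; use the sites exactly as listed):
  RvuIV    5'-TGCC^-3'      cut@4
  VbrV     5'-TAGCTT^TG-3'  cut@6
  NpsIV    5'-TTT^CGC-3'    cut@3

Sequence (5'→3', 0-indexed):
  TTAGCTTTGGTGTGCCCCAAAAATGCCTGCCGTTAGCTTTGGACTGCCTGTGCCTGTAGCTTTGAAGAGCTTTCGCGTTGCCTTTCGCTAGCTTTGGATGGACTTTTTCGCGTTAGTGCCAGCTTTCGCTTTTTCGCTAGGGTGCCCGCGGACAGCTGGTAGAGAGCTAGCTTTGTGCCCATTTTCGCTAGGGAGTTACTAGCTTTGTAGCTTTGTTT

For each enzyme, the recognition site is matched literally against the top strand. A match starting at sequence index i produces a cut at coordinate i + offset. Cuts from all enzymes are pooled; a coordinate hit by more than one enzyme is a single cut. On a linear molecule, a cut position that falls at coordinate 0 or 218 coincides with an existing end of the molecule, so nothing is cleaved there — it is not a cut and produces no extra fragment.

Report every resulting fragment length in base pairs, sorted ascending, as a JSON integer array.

Per-enzyme occurrences:
  RvuIV (TGCC, off=4): starts [12, 23, 27, 44, 50, 78, 116, 142, 175] → cuts [16, 27, 31, 48, 54, 82, 120, 146, 179]
  VbrV (TAGCTTTG, off=6): starts [1, 33, 56, 88, 167, 199, 207] → cuts [7, 39, 62, 94, 173, 205, 213]
  NpsIV (TTTCGC, off=3): starts [70, 82, 105, 123, 131, 182] → cuts [73, 85, 108, 126, 134, 185]

Pooled cuts: [7, 16, 27, 31, 39, 48, 54, 62, 73, 82, 85, 94, 108, 120, 126, 134, 146, 173, 179, 185, 205, 213]

Fragments:
  [0,7): 7 bp
  [7,16): 9 bp
  [16,27): 11 bp
  [27,31): 4 bp
  [31,39): 8 bp
  [39,48): 9 bp
  [48,54): 6 bp
  [54,62): 8 bp
  [62,73): 11 bp
  [73,82): 9 bp
  [82,85): 3 bp
  [85,94): 9 bp
  [94,108): 14 bp
  [108,120): 12 bp
  [120,126): 6 bp
  [126,134): 8 bp
  [134,146): 12 bp
  [146,173): 27 bp
  [173,179): 6 bp
  [179,185): 6 bp
  [185,205): 20 bp
  [205,213): 8 bp
  [213,218): 5 bp

[3,4,5,6,6,6,6,7,8,8,8,8,9,9,9,9,11,11,12,12,14,20,27]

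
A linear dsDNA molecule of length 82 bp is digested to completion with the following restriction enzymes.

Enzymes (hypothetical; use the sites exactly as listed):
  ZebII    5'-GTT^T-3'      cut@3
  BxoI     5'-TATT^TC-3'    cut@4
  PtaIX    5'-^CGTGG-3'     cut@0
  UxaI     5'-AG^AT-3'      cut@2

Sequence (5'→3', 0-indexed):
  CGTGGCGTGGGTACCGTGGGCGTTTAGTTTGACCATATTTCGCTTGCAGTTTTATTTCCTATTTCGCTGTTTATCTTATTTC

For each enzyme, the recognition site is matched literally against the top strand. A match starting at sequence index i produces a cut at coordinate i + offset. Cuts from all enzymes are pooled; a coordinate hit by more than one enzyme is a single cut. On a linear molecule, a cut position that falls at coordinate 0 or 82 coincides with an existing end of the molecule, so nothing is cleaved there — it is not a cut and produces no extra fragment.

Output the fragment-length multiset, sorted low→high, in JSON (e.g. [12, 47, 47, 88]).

[2,5,5,5,7,8,9,9,10,10,12]

Per-enzyme occurrences:
  ZebII GTTT/3: at [21, 26, 48, 68] ⇒ [24, 29, 51, 71]
  BxoI TATTTC/4: at [35, 52, 59, 76] ⇒ [39, 56, 63, 80]
  PtaIX CGTGG/0: at [0, 5, 14] ⇒ [5, 14] (position 0 is a terminus of the linear molecule — no cut)
  UxaI (AGAT, off=2): no sites

Pooled cuts: [5, 14, 24, 29, 39, 51, 56, 63, 71, 80]

Fragments:
  [0,5): 5 bp
  [5,14): 9 bp
  [14,24): 10 bp
  [24,29): 5 bp
  [29,39): 10 bp
  [39,51): 12 bp
  [51,56): 5 bp
  [56,63): 7 bp
  [63,71): 8 bp
  [71,80): 9 bp
  [80,82): 2 bp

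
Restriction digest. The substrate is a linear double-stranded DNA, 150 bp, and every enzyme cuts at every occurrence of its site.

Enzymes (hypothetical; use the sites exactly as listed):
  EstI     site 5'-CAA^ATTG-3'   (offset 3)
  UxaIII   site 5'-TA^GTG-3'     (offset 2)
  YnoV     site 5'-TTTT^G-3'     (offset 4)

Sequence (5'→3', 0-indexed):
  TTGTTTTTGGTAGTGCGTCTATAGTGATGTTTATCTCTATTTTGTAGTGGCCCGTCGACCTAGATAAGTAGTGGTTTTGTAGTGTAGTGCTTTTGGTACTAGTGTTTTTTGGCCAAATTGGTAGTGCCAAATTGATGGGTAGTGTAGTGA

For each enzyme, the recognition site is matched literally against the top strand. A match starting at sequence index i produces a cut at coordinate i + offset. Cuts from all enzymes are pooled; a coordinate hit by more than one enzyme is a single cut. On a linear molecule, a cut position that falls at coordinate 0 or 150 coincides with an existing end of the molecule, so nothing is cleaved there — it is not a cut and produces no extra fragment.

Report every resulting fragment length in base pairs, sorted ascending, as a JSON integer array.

[3,3,4,4,5,5,6,7,7,7,8,8,8,9,11,11,20,24]

Per-enzyme occurrences:
  EstI CAAATTG/3: at [113, 127] ⇒ [116, 130]
  UxaIII TAGTG/2: at [10, 21, 44, 68, 79, 84, 99, 121, 139, 144] ⇒ [12, 23, 46, 70, 81, 86, 101, 123, 141, 146]
  YnoV TTTTG/4: at [4, 39, 74, 90, 106] ⇒ [8, 43, 78, 94, 110]

Pooled cuts: [8, 12, 23, 43, 46, 70, 78, 81, 86, 94, 101, 110, 116, 123, 130, 141, 146]

Fragments:
  [0,8): 8 bp
  [8,12): 4 bp
  [12,23): 11 bp
  [23,43): 20 bp
  [43,46): 3 bp
  [46,70): 24 bp
  [70,78): 8 bp
  [78,81): 3 bp
  [81,86): 5 bp
  [86,94): 8 bp
  [94,101): 7 bp
  [101,110): 9 bp
  [110,116): 6 bp
  [116,123): 7 bp
  [123,130): 7 bp
  [130,141): 11 bp
  [141,146): 5 bp
  [146,150): 4 bp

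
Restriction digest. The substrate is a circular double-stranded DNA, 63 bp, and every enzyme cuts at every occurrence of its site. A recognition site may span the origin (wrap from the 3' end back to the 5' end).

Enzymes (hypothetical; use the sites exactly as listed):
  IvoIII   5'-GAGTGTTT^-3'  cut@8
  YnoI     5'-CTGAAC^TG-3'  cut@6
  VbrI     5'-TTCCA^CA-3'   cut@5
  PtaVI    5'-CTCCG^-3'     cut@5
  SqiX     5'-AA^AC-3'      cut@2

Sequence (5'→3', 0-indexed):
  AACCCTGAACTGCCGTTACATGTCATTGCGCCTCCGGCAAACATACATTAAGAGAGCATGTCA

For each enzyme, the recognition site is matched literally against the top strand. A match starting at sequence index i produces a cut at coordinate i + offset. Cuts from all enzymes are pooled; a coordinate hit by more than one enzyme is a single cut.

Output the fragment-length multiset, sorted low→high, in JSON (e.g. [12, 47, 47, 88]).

Scan for sites:
  IvoIII (GAGTGTTT, off=8): no sites
  YnoI (CTGAACTG, off=6): starts [4] → cuts [10]
  VbrI (TTCCACA, off=5): no sites
  PtaVI (CTCCG, off=5): starts [31] → cuts [36]
  SqiX (AAAC, off=2): starts [38, 62] → cuts [1, 40]

All cut coordinates (distinct, sorted): [1, 10, 36, 40]

Fragment lengths:
  1→10: 9 bp
  10→36: 26 bp
  36→40: 4 bp
  40→1 (wrap): 63-40+1 = 24 bp

[4,9,24,26]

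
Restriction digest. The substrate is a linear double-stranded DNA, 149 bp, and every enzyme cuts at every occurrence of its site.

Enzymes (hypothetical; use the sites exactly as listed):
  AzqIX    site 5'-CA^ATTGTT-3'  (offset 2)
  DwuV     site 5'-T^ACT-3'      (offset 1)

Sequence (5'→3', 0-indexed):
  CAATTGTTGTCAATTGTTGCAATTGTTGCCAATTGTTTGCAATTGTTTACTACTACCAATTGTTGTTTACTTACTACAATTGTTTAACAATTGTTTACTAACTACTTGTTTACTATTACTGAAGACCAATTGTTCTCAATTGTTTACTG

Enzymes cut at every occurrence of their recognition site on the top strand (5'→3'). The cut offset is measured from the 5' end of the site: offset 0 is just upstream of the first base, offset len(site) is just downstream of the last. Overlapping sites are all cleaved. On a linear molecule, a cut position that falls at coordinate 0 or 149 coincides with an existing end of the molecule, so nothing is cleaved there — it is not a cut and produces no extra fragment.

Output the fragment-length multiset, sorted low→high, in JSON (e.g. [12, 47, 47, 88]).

Per-enzyme occurrences:
  AzqIX (CAATTGTT, off=2): starts [0, 10, 19, 29, 39, 56, 76, 87, 126, 136] → cuts [2, 12, 21, 31, 41, 58, 78, 89, 128, 138]
  DwuV (TACT, off=1): starts [47, 50, 67, 71, 95, 102, 110, 116, 144] → cuts [48, 51, 68, 72, 96, 103, 111, 117, 145]

All cut coordinates (distinct, sorted): [2, 12, 21, 31, 41, 48, 51, 58, 68, 72, 78, 89, 96, 103, 111, 117, 128, 138, 145]

Fragments:
  [0,2): 2 bp
  [2,12): 10 bp
  [12,21): 9 bp
  [21,31): 10 bp
  [31,41): 10 bp
  [41,48): 7 bp
  [48,51): 3 bp
  [51,58): 7 bp
  [58,68): 10 bp
  [68,72): 4 bp
  [72,78): 6 bp
  [78,89): 11 bp
  [89,96): 7 bp
  [96,103): 7 bp
  [103,111): 8 bp
  [111,117): 6 bp
  [117,128): 11 bp
  [128,138): 10 bp
  [138,145): 7 bp
  [145,149): 4 bp

[2,3,4,4,6,6,7,7,7,7,7,8,9,10,10,10,10,10,11,11]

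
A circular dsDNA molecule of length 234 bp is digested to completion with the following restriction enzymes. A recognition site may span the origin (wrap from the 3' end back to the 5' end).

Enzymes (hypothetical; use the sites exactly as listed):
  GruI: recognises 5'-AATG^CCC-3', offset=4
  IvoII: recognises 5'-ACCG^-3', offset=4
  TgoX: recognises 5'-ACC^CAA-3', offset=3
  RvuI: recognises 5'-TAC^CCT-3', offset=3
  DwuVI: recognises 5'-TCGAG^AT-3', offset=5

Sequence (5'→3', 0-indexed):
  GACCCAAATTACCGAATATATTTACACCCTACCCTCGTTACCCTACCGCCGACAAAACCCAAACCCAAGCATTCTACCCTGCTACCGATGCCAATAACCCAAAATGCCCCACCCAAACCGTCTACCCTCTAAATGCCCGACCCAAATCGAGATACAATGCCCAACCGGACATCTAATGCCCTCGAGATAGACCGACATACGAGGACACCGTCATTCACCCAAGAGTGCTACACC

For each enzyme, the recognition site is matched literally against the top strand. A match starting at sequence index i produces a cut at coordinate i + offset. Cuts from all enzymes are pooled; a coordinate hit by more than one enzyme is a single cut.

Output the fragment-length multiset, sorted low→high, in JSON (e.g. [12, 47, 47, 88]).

Per-enzyme occurrences:
  GruI (AATGCCC, off=4): starts [102, 131, 155, 174] → cuts [106, 135, 159, 178]
  IvoII (ACCG, off=4): starts [10, 44, 83, 116, 163, 190, 206, 231] → cuts [1, 14, 48, 87, 120, 167, 194, 210]
  TgoX (ACCCAA, off=3): starts [1, 56, 62, 96, 110, 139, 216] → cuts [4, 59, 65, 99, 113, 142, 219]
  RvuI (TACCCT, off=3): starts [29, 38, 74, 122] → cuts [32, 41, 77, 125]
  DwuVI (TCGAGAT, off=5): starts [146, 181] → cuts [151, 186]

Pooled cuts: [1, 4, 14, 32, 41, 48, 59, 65, 77, 87, 99, 106, 113, 120, 125, 135, 142, 151, 159, 167, 178, 186, 194, 210, 219]

Fragments:
  1→4: 3 bp
  4→14: 10 bp
  14→32: 18 bp
  32→41: 9 bp
  41→48: 7 bp
  48→59: 11 bp
  59→65: 6 bp
  65→77: 12 bp
  77→87: 10 bp
  87→99: 12 bp
  99→106: 7 bp
  106→113: 7 bp
  113→120: 7 bp
  120→125: 5 bp
  125→135: 10 bp
  135→142: 7 bp
  142→151: 9 bp
  151→159: 8 bp
  159→167: 8 bp
  167→178: 11 bp
  178→186: 8 bp
  186→194: 8 bp
  194→210: 16 bp
  210→219: 9 bp
  219→1 (wrap): 234-219+1 = 16 bp

[3,5,6,7,7,7,7,7,8,8,8,8,9,9,9,10,10,10,11,11,12,12,16,16,18]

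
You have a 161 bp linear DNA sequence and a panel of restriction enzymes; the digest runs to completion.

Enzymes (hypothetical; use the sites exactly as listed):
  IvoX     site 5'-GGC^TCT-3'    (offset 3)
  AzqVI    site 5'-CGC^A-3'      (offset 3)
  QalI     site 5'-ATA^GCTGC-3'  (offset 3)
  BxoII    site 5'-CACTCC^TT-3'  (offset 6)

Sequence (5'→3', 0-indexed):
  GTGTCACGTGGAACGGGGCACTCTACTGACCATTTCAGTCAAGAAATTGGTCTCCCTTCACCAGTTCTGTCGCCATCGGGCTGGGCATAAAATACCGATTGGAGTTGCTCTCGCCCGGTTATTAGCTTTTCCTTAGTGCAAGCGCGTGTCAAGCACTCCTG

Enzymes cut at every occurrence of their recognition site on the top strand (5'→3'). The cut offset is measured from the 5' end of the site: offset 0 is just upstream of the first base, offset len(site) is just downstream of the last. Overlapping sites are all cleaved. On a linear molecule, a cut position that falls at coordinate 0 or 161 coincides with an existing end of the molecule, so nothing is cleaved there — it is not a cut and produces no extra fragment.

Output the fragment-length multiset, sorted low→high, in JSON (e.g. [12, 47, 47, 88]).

[161]

Scan for sites:
  IvoX (GGCTCT, off=3): no sites
  AzqVI (CGCA, off=3): no sites
  QalI (ATAGCTGC, off=3): no sites
  BxoII (CACTCCTT, off=6): no sites

Pooled cuts: ∅

Fragment lengths:
  no cuts → one linear fragment of 161 bp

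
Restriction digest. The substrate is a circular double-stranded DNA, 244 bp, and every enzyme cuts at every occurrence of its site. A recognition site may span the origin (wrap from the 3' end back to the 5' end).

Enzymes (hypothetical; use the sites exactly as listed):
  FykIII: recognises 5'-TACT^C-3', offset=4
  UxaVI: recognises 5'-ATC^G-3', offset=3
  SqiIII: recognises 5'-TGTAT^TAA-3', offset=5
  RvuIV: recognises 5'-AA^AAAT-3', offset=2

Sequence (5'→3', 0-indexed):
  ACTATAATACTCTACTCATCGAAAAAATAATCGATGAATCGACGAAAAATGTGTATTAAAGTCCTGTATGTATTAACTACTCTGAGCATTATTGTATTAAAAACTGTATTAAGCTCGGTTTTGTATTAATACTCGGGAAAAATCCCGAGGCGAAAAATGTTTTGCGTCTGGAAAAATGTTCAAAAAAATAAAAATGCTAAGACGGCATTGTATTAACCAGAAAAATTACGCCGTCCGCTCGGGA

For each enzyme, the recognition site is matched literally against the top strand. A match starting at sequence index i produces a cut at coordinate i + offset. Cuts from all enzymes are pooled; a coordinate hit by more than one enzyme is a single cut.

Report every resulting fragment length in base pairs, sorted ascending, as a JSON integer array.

[4,4,5,6,6,6,7,8,8,8,9,10,12,12,15,16,17,17,19,22,33]

Per-enzyme occurrences:
  FykIII TACTC/4: at [7, 12, 77, 129] ⇒ [11, 16, 81, 133]
  UxaVI ATCG/3: at [17, 29, 37] ⇒ [20, 32, 40]
  SqiIII TGTATTAA/5: at [51, 68, 92, 104, 121, 208] ⇒ [56, 73, 97, 109, 126, 213]
  RvuIV AAAAAT/2: at [22, 44, 137, 152, 171, 183, 189, 220] ⇒ [24, 46, 139, 154, 173, 185, 191, 222]

Pooled cuts: [11, 16, 20, 24, 32, 40, 46, 56, 73, 81, 97, 109, 126, 133, 139, 154, 173, 185, 191, 213, 222]

Fragment lengths:
  11→16: 5 bp
  16→20: 4 bp
  20→24: 4 bp
  24→32: 8 bp
  32→40: 8 bp
  40→46: 6 bp
  46→56: 10 bp
  56→73: 17 bp
  73→81: 8 bp
  81→97: 16 bp
  97→109: 12 bp
  109→126: 17 bp
  126→133: 7 bp
  133→139: 6 bp
  139→154: 15 bp
  154→173: 19 bp
  173→185: 12 bp
  185→191: 6 bp
  191→213: 22 bp
  213→222: 9 bp
  222→11 (wrap): 244-222+11 = 33 bp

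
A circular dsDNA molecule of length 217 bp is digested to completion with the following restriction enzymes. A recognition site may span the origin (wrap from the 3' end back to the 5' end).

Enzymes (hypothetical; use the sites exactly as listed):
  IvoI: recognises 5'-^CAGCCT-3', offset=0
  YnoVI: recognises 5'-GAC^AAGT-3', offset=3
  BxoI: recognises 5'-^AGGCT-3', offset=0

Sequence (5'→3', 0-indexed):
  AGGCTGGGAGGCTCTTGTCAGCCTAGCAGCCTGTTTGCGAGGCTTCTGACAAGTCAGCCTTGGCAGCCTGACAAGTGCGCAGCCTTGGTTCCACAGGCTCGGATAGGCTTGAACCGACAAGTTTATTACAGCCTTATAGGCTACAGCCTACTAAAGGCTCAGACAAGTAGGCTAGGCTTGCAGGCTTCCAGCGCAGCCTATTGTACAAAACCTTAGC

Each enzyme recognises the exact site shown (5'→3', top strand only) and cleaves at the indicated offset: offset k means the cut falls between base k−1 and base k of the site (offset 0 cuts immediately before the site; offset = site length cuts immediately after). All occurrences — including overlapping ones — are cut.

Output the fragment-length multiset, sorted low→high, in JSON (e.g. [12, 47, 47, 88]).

Per-enzyme occurrences:
  IvoI (CAGCCT, off=0): starts [18, 26, 54, 63, 79, 128, 143, 193] → cuts [18, 26, 54, 63, 79, 128, 143, 193]
  YnoVI (GACAAGT, off=3): starts [47, 69, 115, 161] → cuts [50, 72, 118, 164]
  BxoI (AGGCT, off=0): starts [0, 8, 39, 94, 104, 137, 154, 168, 173, 181] → cuts [0, 8, 39, 94, 104, 137, 154, 168, 173, 181]

Pooled cuts: [0, 8, 18, 26, 39, 50, 54, 63, 72, 79, 94, 104, 118, 128, 137, 143, 154, 164, 168, 173, 181, 193]

Fragments:
  0→8: 8 bp
  8→18: 10 bp
  18→26: 8 bp
  26→39: 13 bp
  39→50: 11 bp
  50→54: 4 bp
  54→63: 9 bp
  63→72: 9 bp
  72→79: 7 bp
  79→94: 15 bp
  94→104: 10 bp
  104→118: 14 bp
  118→128: 10 bp
  128→137: 9 bp
  137→143: 6 bp
  143→154: 11 bp
  154→164: 10 bp
  164→168: 4 bp
  168→173: 5 bp
  173→181: 8 bp
  181→193: 12 bp
  193→0 (wrap): 217-193+0 = 24 bp

[4,4,5,6,7,8,8,8,9,9,9,10,10,10,10,11,11,12,13,14,15,24]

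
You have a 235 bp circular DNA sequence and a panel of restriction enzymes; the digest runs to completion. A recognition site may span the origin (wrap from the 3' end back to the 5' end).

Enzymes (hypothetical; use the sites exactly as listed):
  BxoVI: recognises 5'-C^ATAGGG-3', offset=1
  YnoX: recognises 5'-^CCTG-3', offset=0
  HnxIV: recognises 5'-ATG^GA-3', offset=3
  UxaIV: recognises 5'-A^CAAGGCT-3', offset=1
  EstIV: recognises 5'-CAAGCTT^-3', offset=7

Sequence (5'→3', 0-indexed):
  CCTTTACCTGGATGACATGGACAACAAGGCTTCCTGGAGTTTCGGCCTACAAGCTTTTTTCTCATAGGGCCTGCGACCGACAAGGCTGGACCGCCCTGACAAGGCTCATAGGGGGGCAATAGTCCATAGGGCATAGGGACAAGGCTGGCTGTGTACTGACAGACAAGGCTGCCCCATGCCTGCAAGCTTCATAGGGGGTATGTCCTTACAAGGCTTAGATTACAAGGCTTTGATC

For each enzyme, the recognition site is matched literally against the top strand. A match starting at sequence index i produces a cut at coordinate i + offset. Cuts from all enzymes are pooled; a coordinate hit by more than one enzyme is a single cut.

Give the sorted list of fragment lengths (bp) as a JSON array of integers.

Scan for sites:
  BxoVI CATAGGG/1: at [62, 106, 124, 131, 189] ⇒ [63, 107, 125, 132, 190]
  YnoX CCTG/0: at [6, 32, 69, 94, 178] ⇒ [6, 32, 69, 94, 178]
  HnxIV ATGGA/3: at [16] ⇒ [19]
  UxaIV ACAAGGCT/1: at [23, 79, 98, 138, 162, 207, 221] ⇒ [24, 80, 99, 139, 163, 208, 222]
  EstIV CAAGCTT/7: at [49, 182] ⇒ [56, 189]

Pooled cuts: [6, 19, 24, 32, 56, 63, 69, 80, 94, 99, 107, 125, 132, 139, 163, 178, 189, 190, 208, 222]

Fragment lengths:
  6→19: 13 bp
  19→24: 5 bp
  24→32: 8 bp
  32→56: 24 bp
  56→63: 7 bp
  63→69: 6 bp
  69→80: 11 bp
  80→94: 14 bp
  94→99: 5 bp
  99→107: 8 bp
  107→125: 18 bp
  125→132: 7 bp
  132→139: 7 bp
  139→163: 24 bp
  163→178: 15 bp
  178→189: 11 bp
  189→190: 1 bp
  190→208: 18 bp
  208→222: 14 bp
  222→6 (wrap): 235-222+6 = 19 bp

[1,5,5,6,7,7,7,8,8,11,11,13,14,14,15,18,18,19,24,24]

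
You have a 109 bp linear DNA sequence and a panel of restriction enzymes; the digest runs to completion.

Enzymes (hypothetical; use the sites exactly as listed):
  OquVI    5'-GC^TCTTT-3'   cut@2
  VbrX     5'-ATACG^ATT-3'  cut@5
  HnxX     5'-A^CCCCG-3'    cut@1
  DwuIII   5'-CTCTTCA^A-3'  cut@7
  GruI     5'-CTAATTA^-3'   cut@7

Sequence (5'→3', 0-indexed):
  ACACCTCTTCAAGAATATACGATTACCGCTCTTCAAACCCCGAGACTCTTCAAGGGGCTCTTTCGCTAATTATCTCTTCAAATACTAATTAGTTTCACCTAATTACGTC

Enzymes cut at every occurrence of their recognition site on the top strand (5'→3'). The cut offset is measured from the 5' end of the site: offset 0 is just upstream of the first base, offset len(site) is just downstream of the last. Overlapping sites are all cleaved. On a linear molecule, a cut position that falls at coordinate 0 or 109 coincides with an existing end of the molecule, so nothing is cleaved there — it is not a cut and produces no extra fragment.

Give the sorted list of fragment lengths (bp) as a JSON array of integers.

Scan for sites:
  OquVI (GCTCTTT, off=2): starts [56] → cuts [58]
  VbrX (ATACGATT, off=5): starts [16] → cuts [21]
  HnxX (ACCCCG, off=1): starts [36] → cuts [37]
  DwuIII (CTCTTCAA, off=7): starts [4, 28, 45, 73] → cuts [11, 35, 52, 80]
  GruI (CTAATTA, off=7): starts [65, 84, 98] → cuts [72, 91, 105]

Pooled cuts: [11, 21, 35, 37, 52, 58, 72, 80, 91, 105]

Fragments:
  [0,11): 11 bp
  [11,21): 10 bp
  [21,35): 14 bp
  [35,37): 2 bp
  [37,52): 15 bp
  [52,58): 6 bp
  [58,72): 14 bp
  [72,80): 8 bp
  [80,91): 11 bp
  [91,105): 14 bp
  [105,109): 4 bp

[2,4,6,8,10,11,11,14,14,14,15]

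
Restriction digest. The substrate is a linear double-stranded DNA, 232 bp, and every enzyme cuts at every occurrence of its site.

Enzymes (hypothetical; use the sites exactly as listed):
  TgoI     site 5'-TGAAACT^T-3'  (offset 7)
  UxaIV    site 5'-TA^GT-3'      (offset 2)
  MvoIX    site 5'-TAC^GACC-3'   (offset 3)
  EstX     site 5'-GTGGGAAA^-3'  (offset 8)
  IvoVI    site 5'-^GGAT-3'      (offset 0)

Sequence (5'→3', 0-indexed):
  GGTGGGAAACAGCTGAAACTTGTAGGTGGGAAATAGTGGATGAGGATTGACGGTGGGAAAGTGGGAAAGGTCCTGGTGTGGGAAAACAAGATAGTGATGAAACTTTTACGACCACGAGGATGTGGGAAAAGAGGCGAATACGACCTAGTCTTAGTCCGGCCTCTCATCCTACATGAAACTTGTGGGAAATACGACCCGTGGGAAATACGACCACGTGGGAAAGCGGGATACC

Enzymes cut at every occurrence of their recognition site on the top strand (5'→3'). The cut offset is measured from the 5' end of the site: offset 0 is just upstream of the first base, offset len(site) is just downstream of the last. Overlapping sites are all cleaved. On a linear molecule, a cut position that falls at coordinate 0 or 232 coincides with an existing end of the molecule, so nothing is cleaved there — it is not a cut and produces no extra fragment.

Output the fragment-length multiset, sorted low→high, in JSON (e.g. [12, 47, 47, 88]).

Site scan:
  TgoI TGAAACTT/7: at [13, 97, 173] ⇒ [20, 104, 180]
  UxaIV TAGT/2: at [33, 91, 145, 151] ⇒ [35, 93, 147, 153]
  MvoIX TACGACC/3: at [106, 138, 189, 205] ⇒ [109, 141, 192, 208]
  EstX GTGGGAAA/8: at [1, 25, 52, 60, 77, 121, 181, 197, 214] ⇒ [9, 33, 60, 68, 85, 129, 189, 205, 222]
  IvoVI GGAT/0: at [37, 43, 117, 225] ⇒ [37, 43, 117, 225]

All cut coordinates (distinct, sorted): [9, 20, 33, 35, 37, 43, 60, 68, 85, 93, 104, 109, 117, 129, 141, 147, 153, 180, 189, 192, 205, 208, 222, 225]

Fragments:
  [0,9): 9 bp
  [9,20): 11 bp
  [20,33): 13 bp
  [33,35): 2 bp
  [35,37): 2 bp
  [37,43): 6 bp
  [43,60): 17 bp
  [60,68): 8 bp
  [68,85): 17 bp
  [85,93): 8 bp
  [93,104): 11 bp
  [104,109): 5 bp
  [109,117): 8 bp
  [117,129): 12 bp
  [129,141): 12 bp
  [141,147): 6 bp
  [147,153): 6 bp
  [153,180): 27 bp
  [180,189): 9 bp
  [189,192): 3 bp
  [192,205): 13 bp
  [205,208): 3 bp
  [208,222): 14 bp
  [222,225): 3 bp
  [225,232): 7 bp

[2,2,3,3,3,5,6,6,6,7,8,8,8,9,9,11,11,12,12,13,13,14,17,17,27]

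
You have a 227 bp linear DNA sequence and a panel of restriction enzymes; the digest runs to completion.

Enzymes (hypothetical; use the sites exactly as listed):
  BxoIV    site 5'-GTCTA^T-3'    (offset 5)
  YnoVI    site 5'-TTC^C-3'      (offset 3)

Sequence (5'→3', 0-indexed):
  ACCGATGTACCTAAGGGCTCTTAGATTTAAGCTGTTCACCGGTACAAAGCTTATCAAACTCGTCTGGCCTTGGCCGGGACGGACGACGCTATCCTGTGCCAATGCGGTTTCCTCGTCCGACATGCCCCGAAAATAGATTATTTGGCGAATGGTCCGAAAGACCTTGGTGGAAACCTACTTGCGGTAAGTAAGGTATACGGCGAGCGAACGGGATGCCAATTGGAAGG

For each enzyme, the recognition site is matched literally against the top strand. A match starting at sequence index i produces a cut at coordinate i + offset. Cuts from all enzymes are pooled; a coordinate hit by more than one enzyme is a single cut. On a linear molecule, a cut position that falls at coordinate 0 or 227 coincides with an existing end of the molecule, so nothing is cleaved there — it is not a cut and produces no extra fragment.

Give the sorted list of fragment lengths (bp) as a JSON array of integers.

Site scan:
  BxoIV (GTCTAT, off=5): no sites
  YnoVI TTCC/3: at [108] ⇒ [111]

All cut coordinates (distinct, sorted): [111]

Fragment lengths:
  [0,111): 111 bp
  [111,227): 116 bp

[111,116]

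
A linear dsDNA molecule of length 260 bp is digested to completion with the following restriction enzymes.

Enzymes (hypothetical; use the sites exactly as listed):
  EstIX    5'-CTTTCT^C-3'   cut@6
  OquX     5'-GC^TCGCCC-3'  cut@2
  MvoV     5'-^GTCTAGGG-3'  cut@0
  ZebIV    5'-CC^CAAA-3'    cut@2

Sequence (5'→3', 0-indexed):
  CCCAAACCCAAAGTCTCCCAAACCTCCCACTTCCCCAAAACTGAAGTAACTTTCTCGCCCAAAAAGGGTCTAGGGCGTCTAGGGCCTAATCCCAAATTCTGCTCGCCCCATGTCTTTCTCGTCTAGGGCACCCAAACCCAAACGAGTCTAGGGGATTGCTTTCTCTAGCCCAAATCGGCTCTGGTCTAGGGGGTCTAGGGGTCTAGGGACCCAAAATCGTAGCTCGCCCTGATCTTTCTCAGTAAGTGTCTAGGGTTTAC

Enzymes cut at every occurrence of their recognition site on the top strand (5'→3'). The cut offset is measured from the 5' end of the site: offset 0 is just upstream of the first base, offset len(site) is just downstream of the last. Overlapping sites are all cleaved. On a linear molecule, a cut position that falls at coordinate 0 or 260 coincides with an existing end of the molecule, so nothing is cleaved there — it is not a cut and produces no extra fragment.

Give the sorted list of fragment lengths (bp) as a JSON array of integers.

[1,2,4,6,6,6,7,8,8,8,9,9,10,10,11,12,12,13,13,16,16,17,17,19,20]

Scan for sites:
  EstIX CTTTCTC/6: at [49, 113, 158, 233] ⇒ [55, 119, 164, 239]
  OquX GCTCGCCC/2: at [100, 221] ⇒ [102, 223]
  MvoV GTCTAGGG/0: at [67, 76, 120, 145, 183, 192, 200, 247] ⇒ [67, 76, 120, 145, 183, 192, 200, 247]
  ZebIV CCCAAA/2: at [0, 6, 16, 33, 57, 90, 130, 136, 168, 209] ⇒ [2, 8, 18, 35, 59, 92, 132, 138, 170, 211]

All cut coordinates (distinct, sorted): [2, 8, 18, 35, 55, 59, 67, 76, 92, 102, 119, 120, 132, 138, 145, 164, 170, 183, 192, 200, 211, 223, 239, 247]

Fragment lengths:
  [0,2): 2 bp
  [2,8): 6 bp
  [8,18): 10 bp
  [18,35): 17 bp
  [35,55): 20 bp
  [55,59): 4 bp
  [59,67): 8 bp
  [67,76): 9 bp
  [76,92): 16 bp
  [92,102): 10 bp
  [102,119): 17 bp
  [119,120): 1 bp
  [120,132): 12 bp
  [132,138): 6 bp
  [138,145): 7 bp
  [145,164): 19 bp
  [164,170): 6 bp
  [170,183): 13 bp
  [183,192): 9 bp
  [192,200): 8 bp
  [200,211): 11 bp
  [211,223): 12 bp
  [223,239): 16 bp
  [239,247): 8 bp
  [247,260): 13 bp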